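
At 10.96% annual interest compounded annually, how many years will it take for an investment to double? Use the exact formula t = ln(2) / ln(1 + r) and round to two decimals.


Doubling condition: (1 + r)^t = 2
Take ln of both sides: t × ln(1 + r) = ln(2)
t = ln(2) / ln(1 + r)
t = 0.693147 / 0.104000
t = 6.66

t = ln(2) / ln(1 + r) = 6.66 years


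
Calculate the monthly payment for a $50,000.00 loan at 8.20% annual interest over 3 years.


Loan payment formula: PMT = PV × r / (1 − (1 + r)^(−n))
Monthly rate r = 0.082/12 ≈ 0.00683333, n = 36 months
Denominator: 1 − (1 + 0.082/12)^(−36) = 0.217423
PMT = $50,000.00 × (0.082/12) / 0.217423
PMT = $1,571.44 per month

PMT = PV × r / (1-(1+r)^(-n)) = $1,571.44/month


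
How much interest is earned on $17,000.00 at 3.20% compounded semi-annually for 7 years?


Compound interest earned = final amount − principal.
A = P(1 + r/n)^(nt) = $17,000.00 × (1 + 0.032/2)^(2 × 7) = $21,230.53
Interest = A − P = $21,230.53 − $17,000.00 = $4,230.53

Interest = A - P = $4,230.53


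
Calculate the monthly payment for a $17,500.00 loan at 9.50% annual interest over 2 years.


Loan payment formula: PMT = PV × r / (1 − (1 + r)^(−n))
Monthly rate r = 0.095/12 ≈ 0.00791667, n = 24 months
Denominator: 1 − (1 + 0.095/12)^(−24) = 0.172422
PMT = $17,500.00 × (0.095/12) / 0.172422
PMT = $803.50 per month

PMT = PV × r / (1-(1+r)^(-n)) = $803.50/month


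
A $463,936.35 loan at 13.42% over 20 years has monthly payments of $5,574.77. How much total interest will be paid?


Total paid over the life of the loan = PMT × n.
Total paid = $5,574.77 × 240 = $1,337,944.80
Total interest = total paid − principal = $1,337,944.80 − $463,936.35 = $874,008.45

Total interest = (PMT × n) - PV = $874,008.45


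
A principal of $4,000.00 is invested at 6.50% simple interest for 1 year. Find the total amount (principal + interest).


Total amount formula: A = P(1 + rt) = P + P·r·t
Interest: I = P × r × t = $4,000.00 × 0.065 × 1 = $260.00
A = P + I = $4,000.00 + $260.00 = $4,260.00

A = P + I = P(1 + rt) = $4,260.00


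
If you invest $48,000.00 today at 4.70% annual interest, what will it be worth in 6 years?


Future value formula: FV = PV × (1 + r)^t
FV = $48,000.00 × (1 + 0.047)^6
FV = $48,000.00 × 1.317286
FV = $63,229.73

FV = PV × (1 + r)^t = $63,229.73


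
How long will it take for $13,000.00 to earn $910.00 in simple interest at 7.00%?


Rearrange the simple interest formula for t:
I = P × r × t  ⇒  t = I / (P × r)
t = $910.00 / ($13,000.00 × 0.07)
t = 1

t = I/(P×r) = 1 year


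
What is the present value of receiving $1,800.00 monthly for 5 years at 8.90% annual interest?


Present value of an ordinary annuity: PV = PMT × (1 − (1 + r)^(−n)) / r
Monthly rate r = 0.089/12 ≈ 0.00741667, n = 60
PV = $1,800.00 × (1 − (1 + 0.089/12)^(−60)) / (0.089/12)
PV = $1,800.00 × 48.286189
PV = $86,915.14

PV = PMT × (1-(1+r)^(-n))/r = $86,915.14


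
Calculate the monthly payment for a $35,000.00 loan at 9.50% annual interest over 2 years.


Loan payment formula: PMT = PV × r / (1 − (1 + r)^(−n))
Monthly rate r = 0.095/12 ≈ 0.00791667, n = 24 months
Denominator: 1 − (1 + 0.095/12)^(−24) = 0.172422
PMT = $35,000.00 × (0.095/12) / 0.172422
PMT = $1,607.01 per month

PMT = PV × r / (1-(1+r)^(-n)) = $1,607.01/month


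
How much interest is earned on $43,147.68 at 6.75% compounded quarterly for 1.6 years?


Compound interest earned = final amount − principal.
A = P(1 + r/n)^(nt) = $43,147.68 × (1 + 0.0675/4)^(4 × 1.6) = $48,025.28
Interest = A − P = $48,025.28 − $43,147.68 = $4,877.60

Interest = A - P = $4,877.60


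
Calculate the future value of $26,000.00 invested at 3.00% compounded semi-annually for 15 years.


Compound interest formula: A = P(1 + r/n)^(nt)
A = $26,000.00 × (1 + 0.03/2)^(2 × 15)
Growth factor: (1 + 0.03/2)^30 = 1.5630802
A = $26,000.00 × 1.5630802
A = $40,640.09

A = P(1 + r/n)^(nt) = $40,640.09


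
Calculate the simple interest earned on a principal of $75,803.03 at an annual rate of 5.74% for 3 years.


Simple interest formula: I = P × r × t
I = $75,803.03 × 0.0574 × 3
I = $13,053.28

I = P × r × t = $13,053.28


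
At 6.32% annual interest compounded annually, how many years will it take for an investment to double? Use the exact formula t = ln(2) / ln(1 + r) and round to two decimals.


Doubling condition: (1 + r)^t = 2
Take ln of both sides: t × ln(1 + r) = ln(2)
t = ln(2) / ln(1 + r)
t = 0.693147 / 0.061283
t = 11.31

t = ln(2) / ln(1 + r) = 11.31 years


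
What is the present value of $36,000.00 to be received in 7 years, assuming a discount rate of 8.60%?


Present value formula: PV = FV / (1 + r)^t
PV = $36,000.00 / (1 + 0.086)^7
PV = $36,000.00 / 1.781594
PV = $20,206.62

PV = FV / (1 + r)^t = $20,206.62


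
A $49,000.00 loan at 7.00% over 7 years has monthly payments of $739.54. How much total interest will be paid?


Total paid over the life of the loan = PMT × n.
Total paid = $739.54 × 84 = $62,121.36
Total interest = total paid − principal = $62,121.36 − $49,000.00 = $13,121.36

Total interest = (PMT × n) - PV = $13,121.36


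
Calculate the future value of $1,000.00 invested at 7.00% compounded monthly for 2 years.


Compound interest formula: A = P(1 + r/n)^(nt)
A = $1,000.00 × (1 + 0.07/12)^(12 × 2)
Growth factor: (1 + 0.07/12)^24 = 1.149806
A = $1,000.00 × 1.149806
A = $1,149.81

A = P(1 + r/n)^(nt) = $1,149.81


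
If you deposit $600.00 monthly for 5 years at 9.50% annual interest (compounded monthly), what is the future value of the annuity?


Future value of an ordinary annuity: FV = PMT × ((1 + r)^n − 1) / r
Monthly rate r = 0.095/12 ≈ 0.00791667, n = 60
FV = $600.00 × ((1 + 0.095/12)^60 − 1) / (0.095/12)
FV = $600.00 × 76.422249
FV = $45,853.35

FV = PMT × ((1+r)^n - 1)/r = $45,853.35


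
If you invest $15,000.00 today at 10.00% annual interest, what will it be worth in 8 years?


Future value formula: FV = PV × (1 + r)^t
FV = $15,000.00 × (1 + 0.1)^8
FV = $15,000.00 × 2.1435888
FV = $32,153.83

FV = PV × (1 + r)^t = $32,153.83


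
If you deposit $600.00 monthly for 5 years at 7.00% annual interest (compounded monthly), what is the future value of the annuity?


Future value of an ordinary annuity: FV = PMT × ((1 + r)^n − 1) / r
Monthly rate r = 0.07/12 ≈ 0.00583333, n = 60
FV = $600.00 × ((1 + 0.07/12)^60 − 1) / (0.07/12)
FV = $600.00 × 71.592902
FV = $42,955.74

FV = PMT × ((1+r)^n - 1)/r = $42,955.74


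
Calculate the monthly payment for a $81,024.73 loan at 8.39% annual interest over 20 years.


Loan payment formula: PMT = PV × r / (1 − (1 + r)^(−n))
Monthly rate r = 0.0839/12 ≈ 0.00699167, n = 240 months
Denominator: 1 − (1 + 0.0839/12)^(−240) = 0.812159
PMT = $81,024.73 × (0.0839/12) / 0.812159
PMT = $697.52 per month

PMT = PV × r / (1-(1+r)^(-n)) = $697.52/month


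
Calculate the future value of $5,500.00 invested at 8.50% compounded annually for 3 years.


Compound interest formula: A = P(1 + r/n)^(nt)
A = $5,500.00 × (1 + 0.085/1)^(1 × 3)
Growth factor: (1 + 0.085/1)^3 = 1.277289
A = $5,500.00 × 1.277289
A = $7,025.09

A = P(1 + r/n)^(nt) = $7,025.09


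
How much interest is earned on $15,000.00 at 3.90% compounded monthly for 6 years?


Compound interest earned = final amount − principal.
A = P(1 + r/n)^(nt) = $15,000.00 × (1 + 0.039/12)^(12 × 6) = $18,947.48
Interest = A − P = $18,947.48 − $15,000.00 = $3,947.48

Interest = A - P = $3,947.48


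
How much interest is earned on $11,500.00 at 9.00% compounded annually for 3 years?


Compound interest earned = final amount − principal.
A = P(1 + r/n)^(nt) = $11,500.00 × (1 + 0.09/1)^(1 × 3) = $14,892.83
Interest = A − P = $14,892.83 − $11,500.00 = $3,392.83

Interest = A - P = $3,392.83


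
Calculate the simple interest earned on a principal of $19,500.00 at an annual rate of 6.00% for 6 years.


Simple interest formula: I = P × r × t
I = $19,500.00 × 0.06 × 6
I = $7,020.00

I = P × r × t = $7,020.00


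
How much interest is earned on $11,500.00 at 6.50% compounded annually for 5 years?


Compound interest earned = final amount − principal.
A = P(1 + r/n)^(nt) = $11,500.00 × (1 + 0.065/1)^(1 × 5) = $15,756.00
Interest = A − P = $15,756.00 − $11,500.00 = $4,256.00

Interest = A - P = $4,256.00


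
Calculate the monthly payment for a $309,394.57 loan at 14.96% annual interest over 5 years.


Loan payment formula: PMT = PV × r / (1 − (1 + r)^(−n))
Monthly rate r = 0.1496/12 ≈ 0.01246667, n = 60 months
Denominator: 1 − (1 + 0.1496/12)^(−60) = 0.524494
PMT = $309,394.57 × (0.1496/12) / 0.524494
PMT = $7,353.98 per month

PMT = PV × r / (1-(1+r)^(-n)) = $7,353.98/month


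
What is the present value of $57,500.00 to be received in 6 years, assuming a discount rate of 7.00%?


Present value formula: PV = FV / (1 + r)^t
PV = $57,500.00 / (1 + 0.07)^6
PV = $57,500.00 / 1.5007304
PV = $38,314.68

PV = FV / (1 + r)^t = $38,314.68


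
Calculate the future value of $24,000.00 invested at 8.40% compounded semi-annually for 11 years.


Compound interest formula: A = P(1 + r/n)^(nt)
A = $24,000.00 × (1 + 0.084/2)^(2 × 11)
Growth factor: (1 + 0.084/2)^22 = 2.4722354
A = $24,000.00 × 2.4722354
A = $59,333.65

A = P(1 + r/n)^(nt) = $59,333.65


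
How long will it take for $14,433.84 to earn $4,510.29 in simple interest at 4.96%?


Rearrange the simple interest formula for t:
I = P × r × t  ⇒  t = I / (P × r)
t = $4,510.29 / ($14,433.84 × 0.0496)
t = 6.3

t = I/(P×r) = 6.3 years


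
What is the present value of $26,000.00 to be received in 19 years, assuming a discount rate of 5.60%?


Present value formula: PV = FV / (1 + r)^t
PV = $26,000.00 / (1 + 0.056)^19
PV = $26,000.00 / 2.815882
PV = $9,233.34

PV = FV / (1 + r)^t = $9,233.34


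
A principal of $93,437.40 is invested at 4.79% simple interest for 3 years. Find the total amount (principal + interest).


Total amount formula: A = P(1 + rt) = P + P·r·t
Interest: I = P × r × t = $93,437.40 × 0.0479 × 3 = $13,426.95
A = P + I = $93,437.40 + $13,426.95 = $106,864.35

A = P + I = P(1 + rt) = $106,864.35


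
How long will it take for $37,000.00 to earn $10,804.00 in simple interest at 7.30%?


Rearrange the simple interest formula for t:
I = P × r × t  ⇒  t = I / (P × r)
t = $10,804.00 / ($37,000.00 × 0.073)
t = 4

t = I/(P×r) = 4 years


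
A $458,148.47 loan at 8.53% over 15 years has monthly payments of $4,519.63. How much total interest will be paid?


Total paid over the life of the loan = PMT × n.
Total paid = $4,519.63 × 180 = $813,533.40
Total interest = total paid − principal = $813,533.40 − $458,148.47 = $355,384.93

Total interest = (PMT × n) - PV = $355,384.93


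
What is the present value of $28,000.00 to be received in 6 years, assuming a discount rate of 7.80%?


Present value formula: PV = FV / (1 + r)^t
PV = $28,000.00 / (1 + 0.078)^6
PV = $28,000.00 / 1.569324
PV = $17,842.08

PV = FV / (1 + r)^t = $17,842.08


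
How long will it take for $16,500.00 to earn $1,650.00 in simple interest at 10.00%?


Rearrange the simple interest formula for t:
I = P × r × t  ⇒  t = I / (P × r)
t = $1,650.00 / ($16,500.00 × 0.1)
t = 1

t = I/(P×r) = 1 year


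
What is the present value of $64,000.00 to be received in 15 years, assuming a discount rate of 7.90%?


Present value formula: PV = FV / (1 + r)^t
PV = $64,000.00 / (1 + 0.079)^15
PV = $64,000.00 / 3.128396
PV = $20,457.77

PV = FV / (1 + r)^t = $20,457.77


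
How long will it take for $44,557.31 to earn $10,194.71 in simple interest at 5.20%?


Rearrange the simple interest formula for t:
I = P × r × t  ⇒  t = I / (P × r)
t = $10,194.71 / ($44,557.31 × 0.052)
t = 4.4

t = I/(P×r) = 4.4 years


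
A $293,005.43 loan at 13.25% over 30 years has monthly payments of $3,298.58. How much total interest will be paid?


Total paid over the life of the loan = PMT × n.
Total paid = $3,298.58 × 360 = $1,187,488.80
Total interest = total paid − principal = $1,187,488.80 − $293,005.43 = $894,483.37

Total interest = (PMT × n) - PV = $894,483.37


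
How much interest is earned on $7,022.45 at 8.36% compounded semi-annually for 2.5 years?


Compound interest earned = final amount − principal.
A = P(1 + r/n)^(nt) = $7,022.45 × (1 + 0.0836/2)^(2 × 2.5) = $8,618.08
Interest = A − P = $8,618.08 − $7,022.45 = $1,595.63

Interest = A - P = $1,595.63


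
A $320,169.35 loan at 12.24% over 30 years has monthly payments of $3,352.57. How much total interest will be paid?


Total paid over the life of the loan = PMT × n.
Total paid = $3,352.57 × 360 = $1,206,925.20
Total interest = total paid − principal = $1,206,925.20 − $320,169.35 = $886,755.85

Total interest = (PMT × n) - PV = $886,755.85


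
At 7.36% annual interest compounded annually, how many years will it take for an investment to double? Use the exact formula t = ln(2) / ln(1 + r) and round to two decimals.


Doubling condition: (1 + r)^t = 2
Take ln of both sides: t × ln(1 + r) = ln(2)
t = ln(2) / ln(1 + r)
t = 0.693147 / 0.071017
t = 9.76

t = ln(2) / ln(1 + r) = 9.76 years


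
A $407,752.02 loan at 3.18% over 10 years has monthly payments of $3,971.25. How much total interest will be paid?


Total paid over the life of the loan = PMT × n.
Total paid = $3,971.25 × 120 = $476,550.00
Total interest = total paid − principal = $476,550.00 − $407,752.02 = $68,797.98

Total interest = (PMT × n) - PV = $68,797.98


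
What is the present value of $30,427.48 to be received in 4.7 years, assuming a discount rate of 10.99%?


Present value formula: PV = FV / (1 + r)^t
PV = $30,427.48 / (1 + 0.1099)^4.7
PV = $30,427.48 / 1.632428
PV = $18,639.40

PV = FV / (1 + r)^t = $18,639.40


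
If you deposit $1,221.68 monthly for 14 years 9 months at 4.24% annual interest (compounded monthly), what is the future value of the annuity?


Future value of an ordinary annuity: FV = PMT × ((1 + r)^n − 1) / r
Monthly rate r = 0.0424/12 ≈ 0.00353333, n = 177
FV = $1,221.68 × ((1 + 0.0424/12)^177 − 1) / (0.0424/12)
FV = $1,221.68 × 245.358790
FV = $299,749.93

FV = PMT × ((1+r)^n - 1)/r = $299,749.93


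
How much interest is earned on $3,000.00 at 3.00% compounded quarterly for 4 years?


Compound interest earned = final amount − principal.
A = P(1 + r/n)^(nt) = $3,000.00 × (1 + 0.03/4)^(4 × 4) = $3,380.98
Interest = A − P = $3,380.98 − $3,000.00 = $380.98

Interest = A - P = $380.98


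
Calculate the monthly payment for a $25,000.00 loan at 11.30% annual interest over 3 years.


Loan payment formula: PMT = PV × r / (1 − (1 + r)^(−n))
Monthly rate r = 0.113/12 ≈ 0.00941667, n = 36 months
Denominator: 1 − (1 + 0.113/12)^(−36) = 0.286387
PMT = $25,000.00 × (0.113/12) / 0.286387
PMT = $822.02 per month

PMT = PV × r / (1-(1+r)^(-n)) = $822.02/month


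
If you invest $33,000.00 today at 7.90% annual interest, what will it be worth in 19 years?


Future value formula: FV = PV × (1 + r)^t
FV = $33,000.00 × (1 + 0.079)^19
FV = $33,000.00 × 4.240406
FV = $139,933.40

FV = PV × (1 + r)^t = $139,933.40


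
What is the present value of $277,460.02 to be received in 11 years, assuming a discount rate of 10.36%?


Present value formula: PV = FV / (1 + r)^t
PV = $277,460.02 / (1 + 0.1036)^11
PV = $277,460.02 / 2.957526
PV = $93,814.90

PV = FV / (1 + r)^t = $93,814.90


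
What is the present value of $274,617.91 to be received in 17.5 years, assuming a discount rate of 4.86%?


Present value formula: PV = FV / (1 + r)^t
PV = $274,617.91 / (1 + 0.0486)^17.5
PV = $274,617.91 / 2.2944174
PV = $119,689.60

PV = FV / (1 + r)^t = $119,689.60


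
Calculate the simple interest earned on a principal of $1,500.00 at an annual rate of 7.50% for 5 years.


Simple interest formula: I = P × r × t
I = $1,500.00 × 0.075 × 5
I = $562.50

I = P × r × t = $562.50


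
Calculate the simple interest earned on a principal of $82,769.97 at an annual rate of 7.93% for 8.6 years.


Simple interest formula: I = P × r × t
I = $82,769.97 × 0.0793 × 8.6
I = $56,447.46

I = P × r × t = $56,447.46


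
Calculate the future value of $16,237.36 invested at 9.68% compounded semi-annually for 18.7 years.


Compound interest formula: A = P(1 + r/n)^(nt)
A = $16,237.36 × (1 + 0.0968/2)^(2 × 18.7)
Growth factor: (1 + 0.0968/2)^37.4 = 5.8574725
A = $16,237.36 × 5.8574725
A = $95,109.89

A = P(1 + r/n)^(nt) = $95,109.89


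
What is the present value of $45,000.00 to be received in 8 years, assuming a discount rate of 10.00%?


Present value formula: PV = FV / (1 + r)^t
PV = $45,000.00 / (1 + 0.1)^8
PV = $45,000.00 / 2.143589
PV = $20,992.83

PV = FV / (1 + r)^t = $20,992.83


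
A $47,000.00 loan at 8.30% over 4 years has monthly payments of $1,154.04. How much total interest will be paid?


Total paid over the life of the loan = PMT × n.
Total paid = $1,154.04 × 48 = $55,393.92
Total interest = total paid − principal = $55,393.92 − $47,000.00 = $8,393.92

Total interest = (PMT × n) - PV = $8,393.92


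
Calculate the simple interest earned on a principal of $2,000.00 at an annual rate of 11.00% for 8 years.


Simple interest formula: I = P × r × t
I = $2,000.00 × 0.11 × 8
I = $1,760.00

I = P × r × t = $1,760.00


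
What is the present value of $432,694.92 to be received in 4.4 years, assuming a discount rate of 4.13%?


Present value formula: PV = FV / (1 + r)^t
PV = $432,694.92 / (1 + 0.0413)^4.4
PV = $432,694.92 / 1.1949062
PV = $362,116.22

PV = FV / (1 + r)^t = $362,116.22


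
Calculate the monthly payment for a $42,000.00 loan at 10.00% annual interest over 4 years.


Loan payment formula: PMT = PV × r / (1 − (1 + r)^(−n))
Monthly rate r = 0.1/12 ≈ 0.00833333, n = 48 months
Denominator: 1 − (1 + 0.1/12)^(−48) = 0.328568
PMT = $42,000.00 × (0.1/12) / 0.328568
PMT = $1,065.23 per month

PMT = PV × r / (1-(1+r)^(-n)) = $1,065.23/month


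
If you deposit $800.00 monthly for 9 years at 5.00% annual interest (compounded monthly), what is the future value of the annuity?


Future value of an ordinary annuity: FV = PMT × ((1 + r)^n − 1) / r
Monthly rate r = 0.05/12 ≈ 0.00416667, n = 108
FV = $800.00 × ((1 + 0.05/12)^108 − 1) / (0.05/12)
FV = $800.00 × 136.043196
FV = $108,834.56

FV = PMT × ((1+r)^n - 1)/r = $108,834.56


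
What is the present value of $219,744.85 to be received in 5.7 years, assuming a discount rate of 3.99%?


Present value formula: PV = FV / (1 + r)^t
PV = $219,744.85 / (1 + 0.0399)^5.7
PV = $219,744.85 / 1.249833
PV = $175,819.37

PV = FV / (1 + r)^t = $175,819.37


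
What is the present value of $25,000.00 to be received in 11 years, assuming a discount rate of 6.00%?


Present value formula: PV = FV / (1 + r)^t
PV = $25,000.00 / (1 + 0.06)^11
PV = $25,000.00 / 1.898299
PV = $13,169.69

PV = FV / (1 + r)^t = $13,169.69


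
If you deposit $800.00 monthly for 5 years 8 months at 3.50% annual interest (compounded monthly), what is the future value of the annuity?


Future value of an ordinary annuity: FV = PMT × ((1 + r)^n − 1) / r
Monthly rate r = 0.035/12 ≈ 0.00291667, n = 68
FV = $800.00 × ((1 + 0.035/12)^68 − 1) / (0.035/12)
FV = $800.00 × 75.091485
FV = $60,073.19

FV = PMT × ((1+r)^n - 1)/r = $60,073.19


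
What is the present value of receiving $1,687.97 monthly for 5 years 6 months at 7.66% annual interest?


Present value of an ordinary annuity: PV = PMT × (1 − (1 + r)^(−n)) / r
Monthly rate r = 0.0766/12 ≈ 0.00638333, n = 66
PV = $1,687.97 × (1 − (1 + 0.0766/12)^(−66)) / (0.0766/12)
PV = $1,687.97 × 53.722337
PV = $90,681.69

PV = PMT × (1-(1+r)^(-n))/r = $90,681.69


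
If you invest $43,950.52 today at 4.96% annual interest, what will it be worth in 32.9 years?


Future value formula: FV = PV × (1 + r)^t
FV = $43,950.52 × (1 + 0.0496)^32.9
FV = $43,950.52 × 4.9168136
FV = $216,096.51

FV = PV × (1 + r)^t = $216,096.51


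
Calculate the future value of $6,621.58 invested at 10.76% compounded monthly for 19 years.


Compound interest formula: A = P(1 + r/n)^(nt)
A = $6,621.58 × (1 + 0.1076/12)^(12 × 19)
Growth factor: (1 + 0.1076/12)^228 = 7.654462
A = $6,621.58 × 7.654462
A = $50,684.63

A = P(1 + r/n)^(nt) = $50,684.63


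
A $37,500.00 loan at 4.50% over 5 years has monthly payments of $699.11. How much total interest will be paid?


Total paid over the life of the loan = PMT × n.
Total paid = $699.11 × 60 = $41,946.60
Total interest = total paid − principal = $41,946.60 − $37,500.00 = $4,446.60

Total interest = (PMT × n) - PV = $4,446.60


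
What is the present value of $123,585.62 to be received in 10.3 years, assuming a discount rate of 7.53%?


Present value formula: PV = FV / (1 + r)^t
PV = $123,585.62 / (1 + 0.0753)^10.3
PV = $123,585.62 / 2.112299
PV = $58,507.64

PV = FV / (1 + r)^t = $58,507.64


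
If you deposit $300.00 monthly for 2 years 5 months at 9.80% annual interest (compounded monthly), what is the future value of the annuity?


Future value of an ordinary annuity: FV = PMT × ((1 + r)^n − 1) / r
Monthly rate r = 0.098/12 ≈ 0.00816667, n = 29
FV = $300.00 × ((1 + 0.098/12)^29 − 1) / (0.098/12)
FV = $300.00 × 32.572851
FV = $9,771.86

FV = PMT × ((1+r)^n - 1)/r = $9,771.86


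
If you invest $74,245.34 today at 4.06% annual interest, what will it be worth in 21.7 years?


Future value formula: FV = PV × (1 + r)^t
FV = $74,245.34 × (1 + 0.0406)^21.7
FV = $74,245.34 × 2.3716955
FV = $176,087.34

FV = PV × (1 + r)^t = $176,087.34


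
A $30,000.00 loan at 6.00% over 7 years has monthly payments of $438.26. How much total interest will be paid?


Total paid over the life of the loan = PMT × n.
Total paid = $438.26 × 84 = $36,813.84
Total interest = total paid − principal = $36,813.84 − $30,000.00 = $6,813.84

Total interest = (PMT × n) - PV = $6,813.84


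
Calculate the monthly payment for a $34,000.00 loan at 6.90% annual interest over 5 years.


Loan payment formula: PMT = PV × r / (1 − (1 + r)^(−n))
Monthly rate r = 0.069/12 = 0.00575, n = 60 months
Denominator: 1 − (1 + 0.069/12)^(−60) = 0.291080
PMT = $34,000.00 × (0.069/12) / 0.291080
PMT = $671.64 per month

PMT = PV × r / (1-(1+r)^(-n)) = $671.64/month


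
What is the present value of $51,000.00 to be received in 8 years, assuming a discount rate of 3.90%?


Present value formula: PV = FV / (1 + r)^t
PV = $51,000.00 / (1 + 0.039)^8
PV = $51,000.00 / 1.358077
PV = $37,553.10

PV = FV / (1 + r)^t = $37,553.10


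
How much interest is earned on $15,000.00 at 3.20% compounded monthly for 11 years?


Compound interest earned = final amount − principal.
A = P(1 + r/n)^(nt) = $15,000.00 × (1 + 0.032/12)^(12 × 11) = $21,318.64
Interest = A − P = $21,318.64 − $15,000.00 = $6,318.64

Interest = A - P = $6,318.64


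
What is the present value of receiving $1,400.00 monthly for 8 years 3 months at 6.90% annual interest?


Present value of an ordinary annuity: PV = PMT × (1 − (1 + r)^(−n)) / r
Monthly rate r = 0.069/12 = 0.00575, n = 99
PV = $1,400.00 × (1 − (1 + 0.069/12)^(−99)) / (0.069/12)
PV = $1,400.00 × 75.326402
PV = $105,456.96

PV = PMT × (1-(1+r)^(-n))/r = $105,456.96


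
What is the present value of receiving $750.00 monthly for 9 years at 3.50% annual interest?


Present value of an ordinary annuity: PV = PMT × (1 − (1 + r)^(−n)) / r
Monthly rate r = 0.035/12 ≈ 0.00291667, n = 108
PV = $750.00 × (1 − (1 + 0.035/12)^(−108)) / (0.035/12)
PV = $750.00 × 92.529069
PV = $69,396.80

PV = PMT × (1-(1+r)^(-n))/r = $69,396.80


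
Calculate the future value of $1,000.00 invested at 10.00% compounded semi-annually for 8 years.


Compound interest formula: A = P(1 + r/n)^(nt)
A = $1,000.00 × (1 + 0.1/2)^(2 × 8)
Growth factor: (1 + 0.1/2)^16 = 2.1828746
A = $1,000.00 × 2.1828746
A = $2,182.87

A = P(1 + r/n)^(nt) = $2,182.87


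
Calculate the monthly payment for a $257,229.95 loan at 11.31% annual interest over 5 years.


Loan payment formula: PMT = PV × r / (1 − (1 + r)^(−n))
Monthly rate r = 0.1131/12 = 0.009425, n = 60 months
Denominator: 1 − (1 + 0.1131/12)^(−60) = 0.430418
PMT = $257,229.95 × (0.1131/12) / 0.430418
PMT = $5,632.65 per month

PMT = PV × r / (1-(1+r)^(-n)) = $5,632.65/month


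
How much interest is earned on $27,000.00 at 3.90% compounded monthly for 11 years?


Compound interest earned = final amount − principal.
A = P(1 + r/n)^(nt) = $27,000.00 × (1 + 0.039/12)^(12 × 11) = $41,435.63
Interest = A − P = $41,435.63 − $27,000.00 = $14,435.63

Interest = A - P = $14,435.63


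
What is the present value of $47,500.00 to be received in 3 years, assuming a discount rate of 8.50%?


Present value formula: PV = FV / (1 + r)^t
PV = $47,500.00 / (1 + 0.085)^3
PV = $47,500.00 / 1.27728912
PV = $37,188.13

PV = FV / (1 + r)^t = $37,188.13


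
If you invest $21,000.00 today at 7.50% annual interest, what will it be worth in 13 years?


Future value formula: FV = PV × (1 + r)^t
FV = $21,000.00 × (1 + 0.075)^13
FV = $21,000.00 × 2.560413
FV = $53,768.67

FV = PV × (1 + r)^t = $53,768.67


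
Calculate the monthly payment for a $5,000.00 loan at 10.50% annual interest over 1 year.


Loan payment formula: PMT = PV × r / (1 − (1 + r)^(−n))
Monthly rate r = 0.105/12 = 0.00875, n = 12 months
Denominator: 1 − (1 + 0.105/12)^(−12) = 0.099264
PMT = $5,000.00 × (0.105/12) / 0.099264
PMT = $440.74 per month

PMT = PV × r / (1-(1+r)^(-n)) = $440.74/month


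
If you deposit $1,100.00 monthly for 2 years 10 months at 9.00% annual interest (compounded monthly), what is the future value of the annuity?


Future value of an ordinary annuity: FV = PMT × ((1 + r)^n − 1) / r
Monthly rate r = 0.09/12 = 0.0075, n = 34
FV = $1,100.00 × ((1 + 0.09/12)^34 − 1) / (0.09/12)
FV = $1,100.00 × 38.564578
FV = $42,421.04

FV = PMT × ((1+r)^n - 1)/r = $42,421.04


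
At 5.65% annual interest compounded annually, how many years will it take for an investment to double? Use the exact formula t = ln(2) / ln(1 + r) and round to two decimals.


Doubling condition: (1 + r)^t = 2
Take ln of both sides: t × ln(1 + r) = ln(2)
t = ln(2) / ln(1 + r)
t = 0.693147 / 0.054962
t = 12.61

t = ln(2) / ln(1 + r) = 12.61 years


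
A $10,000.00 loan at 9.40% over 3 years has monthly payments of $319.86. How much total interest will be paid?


Total paid over the life of the loan = PMT × n.
Total paid = $319.86 × 36 = $11,514.96
Total interest = total paid − principal = $11,514.96 − $10,000.00 = $1,514.96

Total interest = (PMT × n) - PV = $1,514.96


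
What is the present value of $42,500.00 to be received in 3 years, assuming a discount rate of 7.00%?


Present value formula: PV = FV / (1 + r)^t
PV = $42,500.00 / (1 + 0.07)^3
PV = $42,500.00 / 1.225043
PV = $34,692.66

PV = FV / (1 + r)^t = $34,692.66


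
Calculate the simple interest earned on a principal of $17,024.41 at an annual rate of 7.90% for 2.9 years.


Simple interest formula: I = P × r × t
I = $17,024.41 × 0.079 × 2.9
I = $3,900.29

I = P × r × t = $3,900.29


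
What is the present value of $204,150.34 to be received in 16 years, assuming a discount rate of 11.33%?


Present value formula: PV = FV / (1 + r)^t
PV = $204,150.34 / (1 + 0.1133)^16
PV = $204,150.34 / 5.569232
PV = $36,656.82

PV = FV / (1 + r)^t = $36,656.82


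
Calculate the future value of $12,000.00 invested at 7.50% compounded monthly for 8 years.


Compound interest formula: A = P(1 + r/n)^(nt)
A = $12,000.00 × (1 + 0.075/12)^(12 × 8)
Growth factor: (1 + 0.075/12)^96 = 1.818720
A = $12,000.00 × 1.818720
A = $21,824.64

A = P(1 + r/n)^(nt) = $21,824.64


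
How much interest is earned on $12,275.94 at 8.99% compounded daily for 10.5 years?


Compound interest earned = final amount − principal.
A = P(1 + r/n)^(nt) = $12,275.94 × (1 + 0.0899/365)^(365 × 10.5) = $31,546.89
Interest = A − P = $31,546.89 − $12,275.94 = $19,270.95

Interest = A - P = $19,270.95


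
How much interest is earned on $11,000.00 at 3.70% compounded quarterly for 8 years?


Compound interest earned = final amount − principal.
A = P(1 + r/n)^(nt) = $11,000.00 × (1 + 0.037/4)^(4 × 8) = $14,769.06
Interest = A − P = $14,769.06 − $11,000.00 = $3,769.06

Interest = A - P = $3,769.06


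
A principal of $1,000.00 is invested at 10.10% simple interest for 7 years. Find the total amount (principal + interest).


Total amount formula: A = P(1 + rt) = P + P·r·t
Interest: I = P × r × t = $1,000.00 × 0.101 × 7 = $707.00
A = P + I = $1,000.00 + $707.00 = $1,707.00

A = P + I = P(1 + rt) = $1,707.00


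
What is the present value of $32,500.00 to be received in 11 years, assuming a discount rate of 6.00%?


Present value formula: PV = FV / (1 + r)^t
PV = $32,500.00 / (1 + 0.06)^11
PV = $32,500.00 / 1.898299
PV = $17,120.59

PV = FV / (1 + r)^t = $17,120.59


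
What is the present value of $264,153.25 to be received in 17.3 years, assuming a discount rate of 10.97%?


Present value formula: PV = FV / (1 + r)^t
PV = $264,153.25 / (1 + 0.1097)^17.3
PV = $264,153.25 / 6.054198
PV = $43,631.42

PV = FV / (1 + r)^t = $43,631.42


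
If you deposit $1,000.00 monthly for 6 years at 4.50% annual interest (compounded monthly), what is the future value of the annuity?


Future value of an ordinary annuity: FV = PMT × ((1 + r)^n − 1) / r
Monthly rate r = 0.045/12 = 0.00375, n = 72
FV = $1,000.00 × ((1 + 0.045/12)^72 − 1) / (0.045/12)
FV = $1,000.00 × 82.480827
FV = $82,480.83

FV = PMT × ((1+r)^n - 1)/r = $82,480.83


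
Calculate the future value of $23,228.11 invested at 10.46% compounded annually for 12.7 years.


Compound interest formula: A = P(1 + r/n)^(nt)
A = $23,228.11 × (1 + 0.1046/1)^(1 × 12.7)
Growth factor: (1 + 0.1046/1)^12.7 = 3.5375615
A = $23,228.11 × 3.5375615
A = $82,170.87

A = P(1 + r/n)^(nt) = $82,170.87


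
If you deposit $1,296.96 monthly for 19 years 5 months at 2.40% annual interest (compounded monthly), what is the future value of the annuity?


Future value of an ordinary annuity: FV = PMT × ((1 + r)^n − 1) / r
Monthly rate r = 0.024/12 = 0.002, n = 233
FV = $1,296.96 × ((1 + 0.024/12)^233 − 1) / (0.024/12)
FV = $1,296.96 × 296.432770
FV = $384,461.45

FV = PMT × ((1+r)^n - 1)/r = $384,461.45


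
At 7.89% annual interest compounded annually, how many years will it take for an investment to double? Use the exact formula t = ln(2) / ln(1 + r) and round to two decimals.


Doubling condition: (1 + r)^t = 2
Take ln of both sides: t × ln(1 + r) = ln(2)
t = ln(2) / ln(1 + r)
t = 0.693147 / 0.075942
t = 9.13

t = ln(2) / ln(1 + r) = 9.13 years


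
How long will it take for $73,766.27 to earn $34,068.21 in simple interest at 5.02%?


Rearrange the simple interest formula for t:
I = P × r × t  ⇒  t = I / (P × r)
t = $34,068.21 / ($73,766.27 × 0.0502)
t = 9.2

t = I/(P×r) = 9.2 years


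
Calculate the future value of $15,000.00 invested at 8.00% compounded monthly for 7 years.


Compound interest formula: A = P(1 + r/n)^(nt)
A = $15,000.00 × (1 + 0.08/12)^(12 × 7)
Growth factor: (1 + 0.08/12)^84 = 1.747422
A = $15,000.00 × 1.747422
A = $26,211.33

A = P(1 + r/n)^(nt) = $26,211.33


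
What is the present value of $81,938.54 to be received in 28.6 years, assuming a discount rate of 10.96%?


Present value formula: PV = FV / (1 + r)^t
PV = $81,938.54 / (1 + 0.1096)^28.6
PV = $81,938.54 / 19.577643
PV = $4,185.31

PV = FV / (1 + r)^t = $4,185.31


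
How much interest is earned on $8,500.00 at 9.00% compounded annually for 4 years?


Compound interest earned = final amount − principal.
A = P(1 + r/n)^(nt) = $8,500.00 × (1 + 0.09/1)^(1 × 4) = $11,998.44
Interest = A − P = $11,998.44 − $8,500.00 = $3,498.44

Interest = A - P = $3,498.44


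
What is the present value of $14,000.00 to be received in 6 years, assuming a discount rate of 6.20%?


Present value formula: PV = FV / (1 + r)^t
PV = $14,000.00 / (1 + 0.062)^6
PV = $14,000.00 / 1.434654
PV = $9,758.45

PV = FV / (1 + r)^t = $9,758.45


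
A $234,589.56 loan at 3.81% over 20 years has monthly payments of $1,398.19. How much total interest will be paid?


Total paid over the life of the loan = PMT × n.
Total paid = $1,398.19 × 240 = $335,565.60
Total interest = total paid − principal = $335,565.60 − $234,589.56 = $100,976.04

Total interest = (PMT × n) - PV = $100,976.04


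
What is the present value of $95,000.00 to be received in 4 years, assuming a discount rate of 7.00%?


Present value formula: PV = FV / (1 + r)^t
PV = $95,000.00 / (1 + 0.07)^4
PV = $95,000.00 / 1.310796
PV = $72,475.05

PV = FV / (1 + r)^t = $72,475.05


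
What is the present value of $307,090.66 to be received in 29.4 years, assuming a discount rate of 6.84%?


Present value formula: PV = FV / (1 + r)^t
PV = $307,090.66 / (1 + 0.0684)^29.4
PV = $307,090.66 / 6.994812
PV = $43,902.63

PV = FV / (1 + r)^t = $43,902.63


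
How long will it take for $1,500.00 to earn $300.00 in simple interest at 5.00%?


Rearrange the simple interest formula for t:
I = P × r × t  ⇒  t = I / (P × r)
t = $300.00 / ($1,500.00 × 0.05)
t = 4

t = I/(P×r) = 4 years


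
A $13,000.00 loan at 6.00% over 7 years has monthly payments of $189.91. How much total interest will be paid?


Total paid over the life of the loan = PMT × n.
Total paid = $189.91 × 84 = $15,952.44
Total interest = total paid − principal = $15,952.44 − $13,000.00 = $2,952.44

Total interest = (PMT × n) - PV = $2,952.44


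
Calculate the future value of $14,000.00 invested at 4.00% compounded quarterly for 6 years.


Compound interest formula: A = P(1 + r/n)^(nt)
A = $14,000.00 × (1 + 0.04/4)^(4 × 6)
Growth factor: (1 + 0.04/4)^24 = 1.269735
A = $14,000.00 × 1.269735
A = $17,776.29

A = P(1 + r/n)^(nt) = $17,776.29


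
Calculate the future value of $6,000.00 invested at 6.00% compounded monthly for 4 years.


Compound interest formula: A = P(1 + r/n)^(nt)
A = $6,000.00 × (1 + 0.06/12)^(12 × 4)
Growth factor: (1 + 0.06/12)^48 = 1.270489
A = $6,000.00 × 1.270489
A = $7,622.93

A = P(1 + r/n)^(nt) = $7,622.93


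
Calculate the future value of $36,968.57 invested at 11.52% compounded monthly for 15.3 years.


Compound interest formula: A = P(1 + r/n)^(nt)
A = $36,968.57 × (1 + 0.1152/12)^(12 × 15.3)
Growth factor: (1 + 0.1152/12)^183.6 = 5.778554
A = $36,968.57 × 5.778554
A = $213,624.88

A = P(1 + r/n)^(nt) = $213,624.88


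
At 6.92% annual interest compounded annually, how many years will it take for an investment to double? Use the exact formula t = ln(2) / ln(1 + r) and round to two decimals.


Doubling condition: (1 + r)^t = 2
Take ln of both sides: t × ln(1 + r) = ln(2)
t = ln(2) / ln(1 + r)
t = 0.693147 / 0.066911
t = 10.36

t = ln(2) / ln(1 + r) = 10.36 years


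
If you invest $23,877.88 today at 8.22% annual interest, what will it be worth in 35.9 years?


Future value formula: FV = PV × (1 + r)^t
FV = $23,877.88 × (1 + 0.0822)^35.9
FV = $23,877.88 × 17.0466998
FV = $407,039.05

FV = PV × (1 + r)^t = $407,039.05


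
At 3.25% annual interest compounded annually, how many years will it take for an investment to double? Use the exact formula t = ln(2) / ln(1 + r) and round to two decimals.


Doubling condition: (1 + r)^t = 2
Take ln of both sides: t × ln(1 + r) = ln(2)
t = ln(2) / ln(1 + r)
t = 0.693147 / 0.031983
t = 21.67

t = ln(2) / ln(1 + r) = 21.67 years


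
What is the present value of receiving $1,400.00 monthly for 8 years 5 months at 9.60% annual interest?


Present value of an ordinary annuity: PV = PMT × (1 − (1 + r)^(−n)) / r
Monthly rate r = 0.096/12 = 0.008, n = 101
PV = $1,400.00 × (1 − (1 + 0.096/12)^(−101)) / (0.096/12)
PV = $1,400.00 × 69.102000
PV = $96,742.80

PV = PMT × (1-(1+r)^(-n))/r = $96,742.80


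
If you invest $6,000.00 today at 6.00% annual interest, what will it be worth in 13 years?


Future value formula: FV = PV × (1 + r)^t
FV = $6,000.00 × (1 + 0.06)^13
FV = $6,000.00 × 2.132928
FV = $12,797.57

FV = PV × (1 + r)^t = $12,797.57


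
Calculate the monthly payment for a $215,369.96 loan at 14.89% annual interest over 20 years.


Loan payment formula: PMT = PV × r / (1 − (1 + r)^(−n))
Monthly rate r = 0.1489/12 ≈ 0.01240833, n = 240 months
Denominator: 1 − (1 + 0.1489/12)^(−240) = 0.948164
PMT = $215,369.96 × (0.1489/12) / 0.948164
PMT = $2,818.48 per month

PMT = PV × r / (1-(1+r)^(-n)) = $2,818.48/month


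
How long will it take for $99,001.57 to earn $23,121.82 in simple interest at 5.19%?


Rearrange the simple interest formula for t:
I = P × r × t  ⇒  t = I / (P × r)
t = $23,121.82 / ($99,001.57 × 0.0519)
t = 4.5

t = I/(P×r) = 4.5 years


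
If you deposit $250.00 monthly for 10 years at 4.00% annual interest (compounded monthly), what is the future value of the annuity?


Future value of an ordinary annuity: FV = PMT × ((1 + r)^n − 1) / r
Monthly rate r = 0.04/12 ≈ 0.00333333, n = 120
FV = $250.00 × ((1 + 0.04/12)^120 − 1) / (0.04/12)
FV = $250.00 × 147.249805
FV = $36,812.45

FV = PMT × ((1+r)^n - 1)/r = $36,812.45


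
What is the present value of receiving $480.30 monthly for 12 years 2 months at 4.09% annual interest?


Present value of an ordinary annuity: PV = PMT × (1 − (1 + r)^(−n)) / r
Monthly rate r = 0.0409/12 ≈ 0.00340833, n = 146
PV = $480.30 × (1 − (1 + 0.0409/12)^(−146)) / (0.0409/12)
PV = $480.30 × 114.867704
PV = $55,170.96

PV = PMT × (1-(1+r)^(-n))/r = $55,170.96


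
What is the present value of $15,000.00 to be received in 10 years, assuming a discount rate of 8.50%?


Present value formula: PV = FV / (1 + r)^t
PV = $15,000.00 / (1 + 0.085)^10
PV = $15,000.00 / 2.260983
PV = $6,634.28

PV = FV / (1 + r)^t = $6,634.28


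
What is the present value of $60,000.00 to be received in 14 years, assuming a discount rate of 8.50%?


Present value formula: PV = FV / (1 + r)^t
PV = $60,000.00 / (1 + 0.085)^14
PV = $60,000.00 / 3.1334036
PV = $19,148.51

PV = FV / (1 + r)^t = $19,148.51


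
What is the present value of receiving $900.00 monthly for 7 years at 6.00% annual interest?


Present value of an ordinary annuity: PV = PMT × (1 − (1 + r)^(−n)) / r
Monthly rate r = 0.06/12 = 0.005, n = 84
PV = $900.00 × (1 − (1 + 0.06/12)^(−84)) / (0.06/12)
PV = $900.00 × 68.453042
PV = $61,607.74

PV = PMT × (1-(1+r)^(-n))/r = $61,607.74


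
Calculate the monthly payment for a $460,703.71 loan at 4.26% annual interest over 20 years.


Loan payment formula: PMT = PV × r / (1 − (1 + r)^(−n))
Monthly rate r = 0.0426/12 = 0.00355, n = 240 months
Denominator: 1 − (1 + 0.0426/12)^(−240) = 0.572795
PMT = $460,703.71 × (0.0426/12) / 0.572795
PMT = $2,855.29 per month

PMT = PV × r / (1-(1+r)^(-n)) = $2,855.29/month


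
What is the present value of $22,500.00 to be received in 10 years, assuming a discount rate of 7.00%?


Present value formula: PV = FV / (1 + r)^t
PV = $22,500.00 / (1 + 0.07)^10
PV = $22,500.00 / 1.967151
PV = $11,437.86

PV = FV / (1 + r)^t = $11,437.86


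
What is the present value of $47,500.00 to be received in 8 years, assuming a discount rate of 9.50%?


Present value formula: PV = FV / (1 + r)^t
PV = $47,500.00 / (1 + 0.095)^8
PV = $47,500.00 / 2.066869
PV = $22,981.62

PV = FV / (1 + r)^t = $22,981.62


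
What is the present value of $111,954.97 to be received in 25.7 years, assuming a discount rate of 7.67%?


Present value formula: PV = FV / (1 + r)^t
PV = $111,954.97 / (1 + 0.0767)^25.7
PV = $111,954.97 / 6.680887
PV = $16,757.50

PV = FV / (1 + r)^t = $16,757.50
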